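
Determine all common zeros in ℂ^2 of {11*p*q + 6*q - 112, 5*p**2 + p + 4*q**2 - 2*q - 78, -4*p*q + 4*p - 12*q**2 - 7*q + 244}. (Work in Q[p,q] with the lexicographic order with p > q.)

Compute a lex Gröbner basis by Buchberger's algorithm.
f_1 = 11*p*q + 6*q - 112, LT = p*q.
f_2 = 5*p**2 + p + 4*q**2 - 2*q - 78, LT = p**2.
f_3 = -4*p*q + 4*p - 12*q**2 - 7*q + 244, LT = p*q.

S(f_1,f_2): lcm = p**2*q. S = 19/55*p*q - 112/11*p - 4/5*q**3 + 2/5*q**2 + 78/5*q.
  reduce S modulo (f_1, f_2, f_3):
  remainder -112/11*p - 4/5*q**3 + 2/5*q**2 + 9324/605*q + 2128/605 ≠ 0; add h_4 = -112/11*p - 4/5*q**3 + 2/5*q**2 + 9324/605*q + 2128/605 to the basis.

S(f_1,f_3): lcm = p*q. S = p - 3*q**2 - 53/44*q + 559/11.
  reduce S modulo (f_1, f_2, f_3, h_4):
  remainder -11/140*q**3 - 829/280*q**2 + 17/55*q + 2814/55 ≠ 0; add h_5 = -11/140*q**3 - 829/280*q**2 + 17/55*q + 2814/55 to the basis.

S(f_2,f_3): lcm = p**2*q. S = p**2 - 3*p*q**2 - 31/20*p*q + 61*p + 4/5*q**3 - 2/5*q**2 - 78/5*q.
  reduce S modulo (f_1, f_2, f_3, h_4, h_5):
  remainder 8398/55*q**2 + 7619/242*q - 1554238/605 ≠ 0; add h_6 = 8398/55*q**2 + 7619/242*q - 1554238/605 to the basis.

S(f_1,h_4): lcm = p*q. S = -11/140*q**4 + 11/280*q**3 + 333/220*q**2 + 49/55*q - 112/11.
  reduce S modulo (f_1, f_2, f_3, h_4, h_5, h_6):
  remainder -6593475/427856*q + 6593475/106964 ≠ 0; add h_7 = -6593475/427856*q + 6593475/106964 to the basis.

The other S-polynomials (S(f_2,h_4), S(f_3,h_4), S(f_1,h_5), S(f_2,h_5), S(f_3,h_5), S(h_4,h_5), S(f_1,h_6), S(f_2,h_6), S(f_3,h_6), S(h_4,h_6), S(h_5,h_6), S(f_1,h_7), S(f_2,h_7), S(f_3,h_7), S(h_4,h_7), S(h_5,h_7), S(h_6,h_7)) all reduce to 0 modulo the current basis, so we have a Gröbner basis.
Inter-reduce: drop elements whose leading term is divisible by another's, tail-reduce, and make monic.
Reduced Gröbner basis: {p - 2, q - 4}.

From the last basis element, q - 4 = 0, so q takes values in {4}. Each choice, substituted upward through the basis, yields the corresponding point(s) of the solution set.
  q = 4: the earlier basis element becomes p - 2 = 0, giving p = 2 — point (2, 4).

{(2, 4)}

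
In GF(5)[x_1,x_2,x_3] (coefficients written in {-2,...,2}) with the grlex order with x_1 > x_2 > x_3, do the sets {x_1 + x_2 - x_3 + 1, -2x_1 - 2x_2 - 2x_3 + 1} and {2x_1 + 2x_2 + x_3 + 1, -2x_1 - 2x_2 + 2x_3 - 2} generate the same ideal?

Since reduced Gröbner bases are canonical representatives of ideals under a given ordering, it suffices to compute and compare them.
Buchberger on the first generating set:
f_1 = x_1 + x_2 - x_3 + 1, LT = x_1.
f_2 = -2x_1 - 2x_2 - 2x_3 + 1, LT = x_1.

S(f_1,f_2): lcm = x_1. S = -2x_3 - 1.
  reduce S modulo (f_1, f_2):
  remainder -2x_3 - 1 ≠ 0; add g_3 = -2x_3 - 1 to the basis.

The other S-polynomials (S(f_1,g_3), S(f_2,g_3)) all reduce to 0 modulo the current basis, so we have a Gröbner basis.
Inter-reduce: drop elements whose leading term is divisible by another's, tail-reduce, and make monic.
Reduced Gröbner basis: {x_1 + x_2 - 1, x_3 - 2}.

Buchberger on the second generating set:
h_1 = 2x_1 + 2x_2 + x_3 + 1, LT = x_1.
h_2 = -2x_1 - 2x_2 + 2x_3 - 2, LT = x_1.

S(h_1,h_2): lcm = x_1. S = -x_3 + 2.
  reduce S modulo (h_1, h_2):
  remainder -x_3 + 2 ≠ 0; add k_3 = -x_3 + 2 to the basis.

The other S-polynomials (S(h_1,k_3), S(h_2,k_3)) all reduce to 0 modulo the current basis, so we have a Gröbner basis.
Inter-reduce: drop elements whose leading term is divisible by another's, tail-reduce, and make monic.
Reduced Gröbner basis: {x_1 + x_2 - 1, x_3 - 2}.

Same reduced basis, so the two generating sets span the same ideal.
The same test decides containment: I ⊆ J iff every generator of I reduces to 0 modulo a Gröbner basis of J.

Yes, the ideals are equal.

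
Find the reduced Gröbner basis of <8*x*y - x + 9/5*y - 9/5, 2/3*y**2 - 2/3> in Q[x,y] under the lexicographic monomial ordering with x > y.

G = {x - 1/5*y + 1/5, y**2 - 1}

The reduced Gröbner basis is the canonical form of the ideal for this ordering.

f_1 = 8*x*y - x + 9/5*y - 9/5, LT = x*y.
f_2 = 2/3*y**2 - 2/3, LT = y**2.

S(f_1,f_2): lcm = x*y**2. S = -1/8*x*y + x + 9/40*y**2 - 9/40*y.
  reduce S modulo (f_1, f_2):
  remainder 63/64*x - 63/320*y + 63/320 ≠ 0; add g_3 = 63/64*x - 63/320*y + 63/320 to the basis.

The other S-polynomials (S(f_1,g_3), S(f_2,g_3)) all reduce to 0 modulo the current basis, so we have a Gröbner basis.
Inter-reduce: drop elements whose leading term is divisible by another's, tail-reduce, and make monic.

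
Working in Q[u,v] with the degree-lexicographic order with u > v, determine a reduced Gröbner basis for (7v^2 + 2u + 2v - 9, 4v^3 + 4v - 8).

G = {u^2 - 171/14u - 145/7v + 145/7, uv - 2/7u - 58/7v + 58/7, v^2 + 2/7u + 2/7v - 9/7}

f_1 = 7v^2 + 2u + 2v - 9, LT = v^2.
f_2 = 4v^3 + 4v - 8, LT = v^3.

S(f_1,f_2): lcm = v^3. S = 2/7uv + 2/7v^2 - 16/7v + 2.
  reduce S modulo (f_1, f_2):
  remainder 2/7uv - 4/49u - 116/49v + 116/49 ≠ 0; add g_3 = 2/7uv - 4/49u - 116/49v + 116/49 to the basis.

S(f_1,g_3): lcm = uv^2. S = 2/7u^2 + 4/7uv + 58/7v^2 - 9/7u - 58/7v.
  reduce S modulo (f_1, f_2, g_3):
  remainder 2/7u^2 - 171/49u - 290/49v + 290/49 ≠ 0; add g_4 = 2/7u^2 - 171/49u - 290/49v + 290/49 to the basis.

The other S-polynomials (S(f_2,g_3), S(f_1,g_4), S(f_2,g_4), S(g_3,g_4)) all reduce to 0 modulo the current basis, so we have a Gröbner basis.
Inter-reduce: drop elements whose leading term is divisible by another's, tail-reduce, and make monic.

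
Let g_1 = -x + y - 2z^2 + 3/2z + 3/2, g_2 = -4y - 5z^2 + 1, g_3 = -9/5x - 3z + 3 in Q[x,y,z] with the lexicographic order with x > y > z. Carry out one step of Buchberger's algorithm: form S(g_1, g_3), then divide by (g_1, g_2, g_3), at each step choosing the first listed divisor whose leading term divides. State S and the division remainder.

S(g_1, g_3) = -y + 2z^2 - 19/6z + 1/6; remainder on division = 13/4z^2 - 19/6z - 1/12.

lcm(LM(g_1), LM(g_3)) = x.
S = (lcm/LT(g_1))·g_1 − (lcm/LT(g_3))·g_3 = -y + 2z^2 - 19/6z + 1/6.
Reduce S modulo (g_1, g_2, g_3) in that order:
  leading term y: subtract (1/4)·g_2 from -y + 2z^2 - 19/6z + 1/6 → 13/4z^2 - 19/6z - 1/12
  leading term z^2: no divisor's leading term divides it; move 13/4z^2 to the remainder.
  leading term z: no divisor's leading term divides it; move -19/6z to the remainder.
  leading term 1: no divisor's leading term divides it; move -1/12 to the remainder.
The remainder 13/4z^2 - 19/6z - 1/12 is nonzero, so it would be added as the next basis element.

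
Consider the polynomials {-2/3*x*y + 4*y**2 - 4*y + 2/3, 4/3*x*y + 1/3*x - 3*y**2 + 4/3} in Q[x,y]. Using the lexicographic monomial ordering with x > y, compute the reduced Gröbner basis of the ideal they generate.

G = {x + 15*y**2 - 24*y + 8, y**3 - 6/5*y**2 + 2/15*y + 1/15}

Buchberger's algorithm terminates because the ascending chain of leading-term ideals stabilizes.

f_1 = -2/3*x*y + 4*y**2 - 4*y + 2/3, LT = x*y.
f_2 = 4/3*x*y + 1/3*x - 3*y**2 + 4/3, LT = x*y.

S(f_1,f_2): lcm = x*y. S = -1/4*x - 15/4*y**2 + 6*y - 2.
  leading term x: no divisor's leading term divides it; move -1/4*x to the remainder.
  leading term y**2: no divisor's leading term divides it; move -15/4*y**2 to the remainder.
  leading term y: no divisor's leading term divides it; move 6*y to the remainder.
  leading term 1: no divisor's leading term divides it; move -2 to the remainder.
  remainder -1/4*x - 15/4*y**2 + 6*y - 2 ≠ 0; add g_3 = -1/4*x - 15/4*y**2 + 6*y - 2 to the basis.

S(f_1,g_3): lcm = x*y. S = -15*y**3 + 18*y**2 - 2*y - 1.
  leading term y**3: no divisor's leading term divides it; move -15*y**3 to the remainder.
  leading term y**2: no divisor's leading term divides it; move 18*y**2 to the remainder.
  leading term y: no divisor's leading term divides it; move -2*y to the remainder.
  leading term 1: no divisor's leading term divides it; move -1 to the remainder.
  remainder -15*y**3 + 18*y**2 - 2*y - 1 ≠ 0; add g_4 = -15*y**3 + 18*y**2 - 2*y - 1 to the basis.

S(f_2,g_3): lcm = x*y. S = 1/4*x - 15*y**3 + 87/4*y**2 - 8*y + 1.
  leading term x: subtract (-1)·g_3 from 1/4*x - 15*y**3 + 87/4*y**2 - 8*y + 1 → -15*y**3 + 18*y**2 - 2*y - 1
  leading term y**3: subtract (1)·g_4 from -15*y**3 + 18*y**2 - 2*y - 1 → 0
  remainder 0.

S(f_1,g_4): lcm = x*y**3. S = 6/5*x*y**2 - 2/15*x*y - 1/15*x - 6*y**4 + 6*y**3 - y**2.
  leading term x*y**2: subtract (-9/5*y)·f_1 from 6/5*x*y**2 - 2/15*x*y - 1/15*x - 6*y**4 + 6*y**3 - y**2 → -2/15*x*y - 1/15*x - 6*y**4 + 66/5*y**3 - 41/5*y**2 + 6/5*y
  leading term x*y: subtract (1/5)·f_1 from -2/15*x*y - 1/15*x - 6*y**4 + 66/5*y**3 - 41/5*y**2 + 6/5*y → -1/15*x - 6*y**4 + 66/5*y**3 - 9*y**2 + 2*y - 2/15
  leading term x: subtract (4/15)·g_3 from -1/15*x - 6*y**4 + 66/5*y**3 - 9*y**2 + 2*y - 2/15 → -6*y**4 + 66/5*y**3 - 8*y**2 + 2/5*y + 2/5
  leading term y**4: subtract (2/5*y)·g_4 from -6*y**4 + 66/5*y**3 - 8*y**2 + 2/5*y + 2/5 → 6*y**3 - 36/5*y**2 + 4/5*y + 2/5
  leading term y**3: subtract (-2/5)·g_4 from 6*y**3 - 36/5*y**2 + 4/5*y + 2/5 → 0
  remainder 0.

S(f_2,g_4): lcm = x*y**3. S = 29/20*x*y**2 - 2/15*x*y - 1/15*x - 9/4*y**4 + y**2.
  leading term x*y**2: subtract (-87/40*y)·f_1 from 29/20*x*y**2 - 2/15*x*y - 1/15*x - 9/4*y**4 + y**2 → -2/15*x*y - 1/15*x - 9/4*y**4 + 87/10*y**3 - 77/10*y**2 + 29/20*y
  leading term x*y: subtract (1/5)·f_1 from -2/15*x*y - 1/15*x - 9/4*y**4 + 87/10*y**3 - 77/10*y**2 + 29/20*y → -1/15*x - 9/4*y**4 + 87/10*y**3 - 17/2*y**2 + 9/4*y - 2/15
  leading term x: subtract (4/15)·g_3 from -1/15*x - 9/4*y**4 + 87/10*y**3 - 17/2*y**2 + 9/4*y - 2/15 → -9/4*y**4 + 87/10*y**3 - 15/2*y**2 + 13/20*y + 2/5
  leading term y**4: subtract (3/20*y)·g_4 from -9/4*y**4 + 87/10*y**3 - 15/2*y**2 + 13/20*y + 2/5 → 6*y**3 - 36/5*y**2 + 4/5*y + 2/5
  leading term y**3: subtract (-2/5)·g_4 from 6*y**3 - 36/5*y**2 + 4/5*y + 2/5 → 0
  remainder 0.

S(g_3,g_4): leading monomials are coprime, so the S-polynomial reduces to 0 (Buchberger's first criterion).
Every S-polynomial of the final basis reduces to 0, so we have a Gröbner basis.
Inter-reduce: drop elements whose leading term is divisible by another's, tail-reduce, and make monic.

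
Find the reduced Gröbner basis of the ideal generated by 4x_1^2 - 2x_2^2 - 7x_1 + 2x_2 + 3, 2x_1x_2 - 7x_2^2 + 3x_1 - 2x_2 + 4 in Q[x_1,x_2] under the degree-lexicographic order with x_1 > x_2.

Buchberger's algorithm terminates because the ascending chain of leading-term ideals stabilizes.

f_1 = 4x_1^2 - 2x_2^2 - 7x_1 + 2x_2 + 3, LT = x_1^2.
f_2 = 2x_1x_2 - 7x_2^2 + 3x_1 - 2x_2 + 4, LT = x_1x_2.

S(f_1,f_2): lcm = x_1^2x_2. S = 7/2x_1x_2^2 - 1/2x_2^3 - 3/2x_1^2 - 3/4x_1x_2 + 1/2x_2^2 - 2x_1 + 3/4x_2.
  reduce S modulo (f_1, f_2):
  remainder 47/4x_2^3 - 71/4x_2^2 + 35/8x_1 - 23/2x_2 + 105/8 ≠ 0; add g_3 = 47/4x_2^3 - 71/4x_2^2 + 35/8x_1 - 23/2x_2 + 105/8 to the basis.

The other S-polynomials (S(f_1,g_3), S(f_2,g_3)) all reduce to 0 modulo the current basis, so we have a Gröbner basis.

G = {x_2^3 - 71/47x_2^2 + 35/94x_1 - 46/47x_2 + 105/94, x_1^2 - 1/2x_2^2 - 7/4x_1 + 1/2x_2 + 3/4, x_1x_2 - 7/2x_2^2 + 3/2x_1 - x_2 + 2}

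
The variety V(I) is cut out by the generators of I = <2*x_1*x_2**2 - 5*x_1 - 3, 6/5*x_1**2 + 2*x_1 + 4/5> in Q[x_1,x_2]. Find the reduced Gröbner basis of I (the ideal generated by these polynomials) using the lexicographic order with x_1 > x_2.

G = {x_1 + 4/9*x_2**2 + 5/9, x_2**4 - 5/4*x_2**2 + 1/4}

f_1 = 2*x_1*x_2**2 - 5*x_1 - 3, LT = x_1*x_2**2.
f_2 = 6/5*x_1**2 + 2*x_1 + 4/5, LT = x_1**2.

S(f_1,f_2): lcm = x_1**2*x_2**2. S = -5/2*x_1**2 - 5/3*x_1*x_2**2 - 3/2*x_1 - 2/3*x_2**2.
  reduce S modulo (f_1, f_2):
  remainder -3/2*x_1 - 2/3*x_2**2 - 5/6 ≠ 0; add g_3 = -3/2*x_1 - 2/3*x_2**2 - 5/6 to the basis.

S(f_1,g_3): lcm = x_1*x_2**2. S = -5/2*x_1 - 4/9*x_2**4 - 5/9*x_2**2 - 3/2.
  reduce S modulo (f_1, f_2, g_3):
  remainder -4/9*x_2**4 + 5/9*x_2**2 - 1/9 ≠ 0; add g_4 = -4/9*x_2**4 + 5/9*x_2**2 - 1/9 to the basis.

The other S-polynomials (S(f_2,g_3), S(f_1,g_4), S(f_2,g_4), S(g_3,g_4)) all reduce to 0 modulo the current basis, so we have a Gröbner basis.
Inter-reduce: drop elements whose leading term is divisible by another's, tail-reduce, and make monic.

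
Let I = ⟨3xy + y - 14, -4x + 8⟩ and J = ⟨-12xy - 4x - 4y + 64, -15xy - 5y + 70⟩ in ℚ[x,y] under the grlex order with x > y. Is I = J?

Yes, the ideals are equal.

Since reduced Gröbner bases are canonical representatives of ideals under a given ordering, it suffices to compute and compare them.
Buchberger on the first generating set:
f_1 = 3xy + y - 14, LT = xy.
f_2 = -4x + 8, LT = x.

S(f_1,f_2): lcm = xy. S = 7/3y - 14/3.
  leading term y: no divisor's leading term divides it; move 7/3y to the remainder.
  leading term 1: no divisor's leading term divides it; move -14/3 to the remainder.
  remainder 7/3y - 14/3 ≠ 0; add g_3 = 7/3y - 14/3 to the basis.

The other S-polynomials (S(f_1,g_3), S(f_2,g_3)) all reduce to 0 modulo the current basis, so we have a Gröbner basis.
Inter-reduce: drop elements whose leading term is divisible by another's, tail-reduce, and make monic.
Reduced Gröbner basis: {x - 2, y - 2}.

Buchberger on the second generating set:
h_1 = -12xy - 4x - 4y + 64, LT = xy.
h_2 = -15xy - 5y + 70, LT = xy.

S(h_1,h_2): lcm = xy. S = ⅓x - ⅔.
  leading term x: no divisor's leading term divides it; move ⅓x to the remainder.
  leading term 1: no divisor's leading term divides it; move -⅔ to the remainder.
  remainder ⅓x - ⅔ ≠ 0; add k_3 = ⅓x - ⅔ to the basis.

S(h_1,k_3): lcm = xy. S = ⅓x + 7/3y - 16/3.
  leading term x: subtract (1)·k_3 from ⅓x + 7/3y - 16/3 → 7/3y - 14/3
  leading term y: no divisor's leading term divides it; move 7/3y to the remainder.
  leading term 1: no divisor's leading term divides it; move -14/3 to the remainder.
  remainder 7/3y - 14/3 ≠ 0; add k_4 = 7/3y - 14/3 to the basis.

The other S-polynomials (S(h_2,k_3), S(h_1,k_4), S(h_2,k_4), S(k_3,k_4)) all reduce to 0 modulo the current basis, so we have a Gröbner basis.
Inter-reduce: drop elements whose leading term is divisible by another's, tail-reduce, and make monic.
Reduced Gröbner basis: {x - 2, y - 2}.

Same reduced basis, so the two generating sets span the same ideal.
The choice of monomial ordering does not affect the verdict — as long as both bases are computed under the same ordering, their equality decides ideal equality.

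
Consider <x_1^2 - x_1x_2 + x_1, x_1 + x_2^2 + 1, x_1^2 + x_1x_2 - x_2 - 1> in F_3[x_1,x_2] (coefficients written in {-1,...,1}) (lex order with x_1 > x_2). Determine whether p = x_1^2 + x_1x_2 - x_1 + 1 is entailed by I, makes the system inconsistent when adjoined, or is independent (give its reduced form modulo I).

x_1^2 + x_1x_2 - x_1 + 1 lies in I (it reduces to 0).

First compute the reduced Gröbner basis of I by Buchberger's algorithm.
f_1 = x_1^2 - x_1x_2 + x_1, LT = x_1^2.
f_2 = x_1 + x_2^2 + 1, LT = x_1.
f_3 = x_1^2 + x_1x_2 - x_2 - 1, LT = x_1^2.

S(f_1,f_2): lcm = x_1^2. S = -x_1x_2^2 - x_1x_2.
  leading term x_1x_2^2: subtract (-x_2^2)·f_2 from -x_1x_2^2 - x_1x_2 → -x_1x_2 + x_2^4 + x_2^2
  leading term x_1x_2: subtract (-x_2)·f_2 from -x_1x_2 + x_2^4 + x_2^2 → x_2^4 + x_2^3 + x_2^2 + x_2
  leading term x_2^4: no divisor's leading term divides it; move x_2^4 to the remainder.
  leading term x_2^3: no divisor's leading term divides it; move x_2^3 to the remainder.
  leading term x_2^2: no divisor's leading term divides it; move x_2^2 to the remainder.
  leading term x_2: no divisor's leading term divides it; move x_2 to the remainder.
  remainder x_2^4 + x_2^3 + x_2^2 + x_2 ≠ 0; add h_4 = x_2^4 + x_2^3 + x_2^2 + x_2 to the basis.

S(f_1,f_3): lcm = x_1^2. S = x_1x_2 + x_1 + x_2 + 1.
  leading term x_1x_2: subtract (x_2)·f_2 from x_1x_2 + x_1 + x_2 + 1 → x_1 - x_2^3 + 1
  leading term x_1: subtract (1)·f_2 from x_1 - x_2^3 + 1 → -x_2^3 - x_2^2
  leading term x_2^3: no divisor's leading term divides it; move -x_2^3 to the remainder.
  leading term x_2^2: no divisor's leading term divides it; move -x_2^2 to the remainder.
  remainder -x_2^3 - x_2^2 ≠ 0; add h_5 = -x_2^3 - x_2^2 to the basis.

S(h_4,h_5): lcm = x_2^4. S = x_2^2 + x_2.
  leading term x_2^2: no divisor's leading term divides it; move x_2^2 to the remainder.
  leading term x_2: no divisor's leading term divides it; move x_2 to the remainder.
  remainder x_2^2 + x_2 ≠ 0; add h_6 = x_2^2 + x_2 to the basis.

The other S-polynomials (S(f_2,f_3), S(f_1,h_4), S(f_2,h_4), S(f_3,h_4), S(f_1,h_5), S(f_2,h_5), S(f_3,h_5), S(f_1,h_6), S(f_2,h_6), S(f_3,h_6), S(h_4,h_6), S(h_5,h_6)) all reduce to 0 modulo the current basis, so we have a Gröbner basis.
Inter-reduce: drop elements whose leading term is divisible by another's, tail-reduce, and make monic.
Reduced Gröbner basis: {x_1 - x_2 + 1, x_2^2 + x_2}.
Label its elements g_1 = x_1 - x_2 + 1, g_2 = x_2^2 + x_2.

Reduce p = x_1^2 + x_1x_2 - x_1 + 1 modulo G:
  leading term x_1^2: subtract (x_1)·g_1 from x_1^2 + x_1x_2 - x_1 + 1 → -x_1x_2 + x_1 + 1
  leading term x_1x_2: subtract (-x_2)·g_1 from -x_1x_2 + x_1 + 1 → x_1 - x_2^2 + x_2 + 1
  leading term x_1: subtract (1)·g_1 from x_1 - x_2^2 + x_2 + 1 → -x_2^2 - x_2
  leading term x_2^2: subtract (-1)·g_2 from -x_2^2 - x_2 → 0
  normal form = 0.
Since the normal form is 0, p ∈ I.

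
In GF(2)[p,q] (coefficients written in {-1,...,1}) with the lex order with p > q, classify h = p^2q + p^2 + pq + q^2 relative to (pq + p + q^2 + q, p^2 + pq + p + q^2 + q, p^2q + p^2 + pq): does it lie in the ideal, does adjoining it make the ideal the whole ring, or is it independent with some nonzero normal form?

p^2q + p^2 + pq + q^2 is independent of I; its normal form modulo I is q^2.

First compute the reduced Gröbner basis of I by Buchberger's algorithm.
f_1 = pq + p + q^2 + q, LT = pq.
f_2 = p^2 + pq + p + q^2 + q, LT = p^2.
f_3 = p^2q + p^2 + pq, LT = p^2q.

S(f_1,f_2): lcm = p^2q. S = p^2 + q^3 + q^2.
  leading term p^2: subtract (1)·f_2 from p^2 + q^3 + q^2 → pq + p + q^3 + q
  leading term pq: subtract (1)·f_1 from pq + p + q^3 + q → q^3 + q^2
  leading term q^3: no divisor's leading term divides it; move q^3 to the remainder.
  leading term q^2: no divisor's leading term divides it; move q^2 to the remainder.
  remainder q^3 + q^2 ≠ 0; add k_4 = q^3 + q^2 to the basis.

S(f_1,f_3): lcm = p^2q. S = pq^2.
  leading term pq^2: subtract (q)·f_1 from pq^2 → pq + q^3 + q^2
  leading term pq: subtract (1)·f_1 from pq + q^3 + q^2 → p + q^3 + q
  leading term p: no divisor's leading term divides it; move p to the remainder.
  leading term q^3: subtract (1)·k_4 from q^3 + q → q^2 + q
  leading term q^2: no divisor's leading term divides it; move q^2 to the remainder.
  leading term q: no divisor's leading term divides it; move q to the remainder.
  remainder p + q^2 + q ≠ 0; add k_5 = p + q^2 + q to the basis.

The other S-polynomials (S(f_2,f_3), S(f_1,k_4), S(f_2,k_4), S(f_3,k_4), S(f_1,k_5), S(f_2,k_5), S(f_3,k_5), S(k_4,k_5)) all reduce to 0 modulo the current basis, so we have a Gröbner basis.
Inter-reduce: drop elements whose leading term is divisible by another's, tail-reduce, and make monic.
Reduced Gröbner basis: {p + q^2 + q, q^3 + q^2}.
Label its elements g_1 = p + q^2 + q, g_2 = q^3 + q^2.

Reduce h = p^2q + p^2 + pq + q^2 modulo G:
  leading term p^2q: subtract (pq)·g_1 from p^2q + p^2 + pq + q^2 → p^2 + pq^3 + pq^2 + pq + q^2
  leading term p^2: subtract (p)·g_1 from p^2 + pq^3 + pq^2 + pq + q^2 → pq^3 + q^2
  leading term pq^3: subtract (q^3)·g_1 from pq^3 + q^2 → q^5 + q^4 + q^2
  leading term q^5: subtract (q^2)·g_2 from q^5 + q^4 + q^2 → q^2
  leading term q^2: no divisor's leading term divides it; move q^2 to the remainder.
  normal form = q^2.
The normal form is nonzero, so h ∉ I. Since h minus its normal form lies in I, I + (h) = I + (r) where r = q^2; decide whether this ideal is the whole ring.
Run Buchberger on G together with r (pairs among the g_i already reduce to 0 since G is a Gröbner basis):
g_1 = p + q^2 + q, LT = p.
g_2 = q^3 + q^2, LT = q^3.
r = q^2, LT = q^2.

The S-polynomials (S(g_1,g_2), S(g_1,r), S(g_2,r)) all reduce to 0 modulo the current basis, so we have a Gröbner basis.
Inter-reduce: drop elements whose leading term is divisible by another's, tail-reduce, and make monic.
Reduced Gröbner basis: {p + q, q^2}.
The reduced Gröbner basis of I + (h) is {p + q, q^2} ≠ {1}, a proper ideal, so the enlarged system stays consistent: h is independent of I, with normal form q^2.

Ideal membership is decidable via reduction modulo a Gröbner basis.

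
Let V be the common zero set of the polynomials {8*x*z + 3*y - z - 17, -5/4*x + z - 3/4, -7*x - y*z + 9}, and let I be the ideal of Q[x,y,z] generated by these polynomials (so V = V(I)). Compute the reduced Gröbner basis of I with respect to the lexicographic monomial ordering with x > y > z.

f_1 = 8*x*z + 3*y - z - 17, LT = x*z.
f_2 = -5/4*x + z - 3/4, LT = x.
f_3 = -7*x - y*z + 9, LT = x.

S(f_1,f_2): lcm = x*z. S = 3/8*y + 4/5*z**2 - 29/40*z - 17/8.
  leading term y: no divisor's leading term divides it; move 3/8*y to the remainder.
  leading term z**2: no divisor's leading term divides it; move 4/5*z**2 to the remainder.
  leading term z: no divisor's leading term divides it; move -29/40*z to the remainder.
  leading term 1: no divisor's leading term divides it; move -17/8 to the remainder.
  remainder 3/8*y + 4/5*z**2 - 29/40*z - 17/8 ≠ 0; add g_4 = 3/8*y + 4/5*z**2 - 29/40*z - 17/8 to the basis.

S(f_1,f_3): lcm = x*z. S = -1/7*y*z**2 + 3/8*y + 65/56*z - 17/8.
  leading term y*z**2: subtract (-8/21*z**2)·g_4 from -1/7*y*z**2 + 3/8*y + 65/56*z - 17/8 → 3/8*y + 32/105*z**4 - 29/105*z**3 - 17/21*z**2 + 65/56*z - 17/8
  leading term y: subtract (1)·g_4 from 3/8*y + 32/105*z**4 - 29/105*z**3 - 17/21*z**2 + 65/56*z - 17/8 → 32/105*z**4 - 29/105*z**3 - 169/105*z**2 + 66/35*z
  leading term z**4: no divisor's leading term divides it; move 32/105*z**4 to the remainder.
  leading term z**3: no divisor's leading term divides it; move -29/105*z**3 to the remainder.
  leading term z**2: no divisor's leading term divides it; move -169/105*z**2 to the remainder.
  leading term z: no divisor's leading term divides it; move 66/35*z to the remainder.
  remainder 32/105*z**4 - 29/105*z**3 - 169/105*z**2 + 66/35*z ≠ 0; add g_5 = 32/105*z**4 - 29/105*z**3 - 169/105*z**2 + 66/35*z to the basis.

S(f_2,f_3): lcm = x. S = -1/7*y*z - 4/5*z + 66/35.
  leading term y*z: subtract (-8/21*z)·g_4 from -1/7*y*z - 4/5*z + 66/35 → 32/105*z**3 - 29/105*z**2 - 169/105*z + 66/35
  leading term z**3: no divisor's leading term divides it; move 32/105*z**3 to the remainder.
  leading term z**2: no divisor's leading term divides it; move -29/105*z**2 to the remainder.
  leading term z: no divisor's leading term divides it; move -169/105*z to the remainder.
  leading term 1: no divisor's leading term divides it; move 66/35 to the remainder.
  remainder 32/105*z**3 - 29/105*z**2 - 169/105*z + 66/35 ≠ 0; add g_6 = 32/105*z**3 - 29/105*z**2 - 169/105*z + 66/35 to the basis.

The other S-polynomials (S(f_1,g_4), S(f_2,g_4), S(f_3,g_4), S(f_1,g_5), S(f_2,g_5), S(f_3,g_5), S(g_4,g_5), S(f_1,g_6), S(f_2,g_6), S(f_3,g_6), S(g_4,g_6), S(g_5,g_6)) all reduce to 0 modulo the current basis, so we have a Gröbner basis.
Inter-reduce: drop elements whose leading term is divisible by another's, tail-reduce, and make monic.

G = {x - 4/5*z + 3/5, y + 32/15*z**2 - 29/15*z - 17/3, z**3 - 29/32*z**2 - 169/32*z + 99/16}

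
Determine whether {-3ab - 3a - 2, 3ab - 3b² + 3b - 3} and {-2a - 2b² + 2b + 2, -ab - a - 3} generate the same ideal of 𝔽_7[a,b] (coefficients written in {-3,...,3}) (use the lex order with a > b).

No, the ideals differ.

For a fixed monomial order, each ideal has a unique reduced Gröbner basis; comparing bases decides equality.
Buchberger on the first generating set:
f_1 = -3ab - 3a - 2, LT = ab.
f_2 = 3ab - 3b² + 3b - 3, LT = ab.

S(f_1,f_2): lcm = ab. S = a + b² - b - 3.
  leading term a: no divisor's leading term divides it; move a to the remainder.
  leading term b²: no divisor's leading term divides it; move b² to the remainder.
  leading term b: no divisor's leading term divides it; move -b to the remainder.
  leading term 1: no divisor's leading term divides it; move -3 to the remainder.
  remainder a + b² - b - 3 ≠ 0; add g_3 = a + b² - b - 3 to the basis.

S(f_1,g_3): lcm = ab. S = a - b³ + b² + 3b + 3.
  leading term a: subtract (1)·g_3 from a - b³ + b² + 3b + 3 → -b³ - 3b - 1
  leading term b³: no divisor's leading term divides it; move -b³ to the remainder.
  leading term b: no divisor's leading term divides it; move -3b to the remainder.
  leading term 1: no divisor's leading term divides it; move -1 to the remainder.
  remainder -b³ - 3b - 1 ≠ 0; add g_4 = -b³ - 3b - 1 to the basis.

The other S-polynomials (S(f_2,g_3), S(f_1,g_4), S(f_2,g_4), S(g_3,g_4)) all reduce to 0 modulo the current basis, so we have a Gröbner basis.
Inter-reduce: drop elements whose leading term is divisible by another's, tail-reduce, and make monic.
Reduced Gröbner basis: {a + b² - b - 3, b³ + 3b + 1}.

Buchberger on the second generating set:
h_1 = -2a - 2b² + 2b + 2, LT = a.
h_2 = -ab - a - 3, LT = ab.

S(h_1,h_2): lcm = ab. S = -a + b³ - b² - b - 3.
  leading term a: subtract (-3)·h_1 from -a + b³ - b² - b - 3 → b³ - 2b + 3
  leading term b³: no divisor's leading term divides it; move b³ to the remainder.
  leading term b: no divisor's leading term divides it; move -2b to the remainder.
  leading term 1: no divisor's leading term divides it; move 3 to the remainder.
  remainder b³ - 2b + 3 ≠ 0; add k_3 = b³ - 2b + 3 to the basis.

The other S-polynomials (S(h_1,k_3), S(h_2,k_3)) all reduce to 0 modulo the current basis, so we have a Gröbner basis.
Inter-reduce: drop elements whose leading term is divisible by another's, tail-reduce, and make monic.
Reduced Gröbner basis: {a + b² - b - 1, b³ - 2b + 3}.

These differ, so the ideals are not equal.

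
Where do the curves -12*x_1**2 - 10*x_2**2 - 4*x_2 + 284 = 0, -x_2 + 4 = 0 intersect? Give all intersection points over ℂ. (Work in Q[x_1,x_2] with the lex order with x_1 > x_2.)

Compute a lex Gröbner basis by Buchberger's algorithm.
f_1 = -12*x_1**2 - 10*x_2**2 - 4*x_2 + 284, LT = x_1**2.
f_2 = -x_2 + 4, LT = x_2.

The S-polynomials (S(f_1,f_2)) all reduce to 0 modulo the current basis, so we have a Gröbner basis.
Inter-reduce: drop elements whose leading term is divisible by another's, tail-reduce, and make monic.
Reduced Gröbner basis: {x_1**2 - 9, x_2 - 4}.

Elimination: the polynomial x_2 - 4 lies in the elimination ideal for x_2, so x_2 ∈ {4}. For each such x_2, the remaining basis elements (now univariate) give the rest of the solution.
  x_2 = 4: the earlier basis element becomes x_1**2 - 9 = 0, giving x_1 = -3, 3 — points (-3, 4), (3, 4).
This is the nonlinear analogue of row-reducing a linear system.

{(-3, 4), (3, 4)}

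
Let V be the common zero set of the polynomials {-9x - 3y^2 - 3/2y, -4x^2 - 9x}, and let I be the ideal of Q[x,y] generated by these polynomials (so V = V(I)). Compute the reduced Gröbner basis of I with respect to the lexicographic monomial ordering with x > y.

f_1 = -9x - 3y^2 - 3/2y, LT = x.
f_2 = -4x^2 - 9x, LT = x^2.

S(f_1,f_2): lcm = x^2. S = 1/3xy^2 + 1/6xy - 9/4x.
  leading term xy^2: subtract (-1/27y^2)·f_1 from 1/3xy^2 + 1/6xy - 9/4x → 1/6xy - 9/4x - 1/9y^4 - 1/18y^3
  leading term xy: subtract (-1/54y)·f_1 from 1/6xy - 9/4x - 1/9y^4 - 1/18y^3 → -9/4x - 1/9y^4 - 1/9y^3 - 1/36y^2
  leading term x: subtract (1/4)·f_1 from -9/4x - 1/9y^4 - 1/9y^3 - 1/36y^2 → -1/9y^4 - 1/9y^3 + 13/18y^2 + 3/8y
  leading term y^4: no divisor's leading term divides it; move -1/9y^4 to the remainder.
  leading term y^3: no divisor's leading term divides it; move -1/9y^3 to the remainder.
  leading term y^2: no divisor's leading term divides it; move 13/18y^2 to the remainder.
  leading term y: no divisor's leading term divides it; move 3/8y to the remainder.
  remainder -1/9y^4 - 1/9y^3 + 13/18y^2 + 3/8y ≠ 0; add g_3 = -1/9y^4 - 1/9y^3 + 13/18y^2 + 3/8y to the basis.

The other S-polynomials (S(f_1,g_3), S(f_2,g_3)) all reduce to 0 modulo the current basis, so we have a Gröbner basis.
Inter-reduce: drop elements whose leading term is divisible by another's, tail-reduce, and make monic.

G = {x + 1/3y^2 + 1/6y, y^4 + y^3 - 13/2y^2 - 27/8y}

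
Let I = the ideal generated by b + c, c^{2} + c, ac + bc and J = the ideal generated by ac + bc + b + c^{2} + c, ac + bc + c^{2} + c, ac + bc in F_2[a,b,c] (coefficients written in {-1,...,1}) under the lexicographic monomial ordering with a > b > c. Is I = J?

Since reduced Gröbner bases are canonical representatives of ideals under a given ordering, it suffices to compute and compare them.
Buchberger on the first generating set:
f_1 = b + c, LT = b.
f_2 = c^{2} + c, LT = c^{2}.
f_3 = ac + bc, LT = ac.

The S-polynomials (S(f_1,f_2), S(f_1,f_3), S(f_2,f_3)) all reduce to 0 modulo the current basis, so we have a Gröbner basis.
Inter-reduce: drop elements whose leading term is divisible by another's, tail-reduce, and make monic.
Reduced Gröbner basis: {ac + c, b + c, c^{2} + c}.

Buchberger on the second generating set:
h_1 = ac + bc + b + c^{2} + c, LT = ac.
h_2 = ac + bc + c^{2} + c, LT = ac.
h_3 = ac + bc, LT = ac.

S(h_1,h_2): lcm = ac. S = b.
  leading term b: no divisor's leading term divides it; move b to the remainder.
  remainder b ≠ 0; add k_4 = b to the basis.

S(h_1,h_3): lcm = ac. S = b + c^{2} + c.
  leading term b: subtract (1)·k_4 from b + c^{2} + c → c^{2} + c
  leading term c^{2}: no divisor's leading term divides it; move c^{2} to the remainder.
  leading term c: no divisor's leading term divides it; move c to the remainder.
  remainder c^{2} + c ≠ 0; add k_5 = c^{2} + c to the basis.

The other S-polynomials (S(h_2,h_3), S(h_1,k_4), S(h_2,k_4), S(h_3,k_4), S(h_1,k_5), S(h_2,k_5), S(h_3,k_5), S(k_4,k_5)) all reduce to 0 modulo the current basis, so we have a Gröbner basis.
Inter-reduce: drop elements whose leading term is divisible by another's, tail-reduce, and make monic.
Reduced Gröbner basis: {ac, b, c^{2} + c}.

These differ, so the ideals are not equal.

No, the ideals differ.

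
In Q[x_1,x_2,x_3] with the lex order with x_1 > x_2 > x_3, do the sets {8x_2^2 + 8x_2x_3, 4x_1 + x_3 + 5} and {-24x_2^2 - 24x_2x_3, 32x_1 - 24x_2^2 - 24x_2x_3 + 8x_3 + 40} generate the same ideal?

Yes, the ideals are equal.

Two ideals are equal iff their reduced Gröbner bases coincide (the reduced basis is unique for a fixed ordering).
Buchberger on the first generating set:
f_1 = 8x_2^2 + 8x_2x_3, LT = x_2^2.
f_2 = 4x_1 + x_3 + 5, LT = x_1.

The S-polynomials (S(f_1,f_2)) all reduce to 0 modulo the current basis, so we have a Gröbner basis.
Inter-reduce: drop elements whose leading term is divisible by another's, tail-reduce, and make monic.
Reduced Gröbner basis: {x_1 + 1/4x_3 + 5/4, x_2^2 + x_2x_3}.

Buchberger on the second generating set:
h_1 = -24x_2^2 - 24x_2x_3, LT = x_2^2.
h_2 = 32x_1 - 24x_2^2 - 24x_2x_3 + 8x_3 + 40, LT = x_1.

The S-polynomials (S(h_1,h_2)) all reduce to 0 modulo the current basis, so we have a Gröbner basis.
Inter-reduce: drop elements whose leading term is divisible by another's, tail-reduce, and make monic.
Reduced Gröbner basis: {x_1 + 1/4x_3 + 5/4, x_2^2 + x_2x_3}.

Same reduced basis, so the two generating sets span the same ideal.
The choice of monomial ordering does not affect the verdict — as long as both bases are computed under the same ordering, their equality decides ideal equality.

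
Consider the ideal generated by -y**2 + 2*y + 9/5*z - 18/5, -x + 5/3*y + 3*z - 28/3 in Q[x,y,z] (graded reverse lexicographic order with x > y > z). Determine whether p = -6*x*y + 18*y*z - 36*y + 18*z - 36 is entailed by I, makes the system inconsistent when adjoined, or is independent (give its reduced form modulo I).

First compute the reduced Gröbner basis of I by Buchberger's algorithm.
f_1 = -y**2 + 2*y + 9/5*z - 18/5, LT = y**2.
f_2 = -x + 5/3*y + 3*z - 28/3, LT = x.

S(f_1,f_2): leading monomials are coprime, so the S-polynomial reduces to 0 (Buchberger's first criterion).
Every S-polynomial of the final basis reduces to 0, so we have a Gröbner basis.
Inter-reduce: drop elements whose leading term is divisible by another's, tail-reduce, and make monic.
Reduced Gröbner basis: {y**2 - 2*y - 9/5*z + 18/5, x - 5/3*y - 3*z + 28/3}.
Label its elements g_1 = y**2 - 2*y - 9/5*z + 18/5, g_2 = x - 5/3*y - 3*z + 28/3.

Reduce p = -6*x*y + 18*y*z - 36*y + 18*z - 36 modulo G:
  leading term x*y: subtract (-6*y)·g_2 from -6*x*y + 18*y*z - 36*y + 18*z - 36 → -10*y**2 + 20*y + 18*z - 36
  leading term y**2: subtract (-10)·g_1 from -10*y**2 + 20*y + 18*z - 36 → 0
  normal form = 0.
Since the normal form is 0, p ∈ I.

-6*x*y + 18*y*z - 36*y + 18*z - 36 lies in I (it reduces to 0).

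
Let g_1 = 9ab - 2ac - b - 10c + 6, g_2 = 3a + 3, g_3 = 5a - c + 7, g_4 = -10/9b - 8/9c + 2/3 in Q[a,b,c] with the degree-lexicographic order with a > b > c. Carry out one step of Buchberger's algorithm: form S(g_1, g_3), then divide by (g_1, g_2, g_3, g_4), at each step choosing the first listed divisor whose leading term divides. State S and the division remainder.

S(g_1, g_3) = -2/9ac + 1/5bc - 68/45b - 10/9c + 2/3; remainder on division = -4/25c^2 + 11/25c - 6/25.

lcm(LM(g_1), LM(g_3)) = ab.
S = (lcm/LT(g_1))·g_1 − (lcm/LT(g_3))·g_3 = -2/9ac + 1/5bc - 68/45b - 10/9c + 2/3.
Reduce S modulo (g_1, g_2, g_3, g_4) in that order:
  leading term ac: subtract (-2/27c)·g_2 from -2/9ac + 1/5bc - 68/45b - 10/9c + 2/3 → 1/5bc - 68/45b - 8/9c + 2/3
  leading term bc: subtract (-9/50c)·g_4 from 1/5bc - 68/45b - 8/9c + 2/3 → -4/25c^2 - 68/45b - 173/225c + 2/3
  leading term c^2: no divisor's leading term divides it; move -4/25c^2 to the remainder.
  leading term b: subtract (34/25)·g_4 from -68/45b - 173/225c + 2/3 → 11/25c - 6/25
  leading term c: no divisor's leading term divides it; move 11/25c to the remainder.
  leading term 1: no divisor's leading term divides it; move -6/25 to the remainder.
The remainder -4/25c^2 + 11/25c - 6/25 is nonzero, so it would be added as the next basis element.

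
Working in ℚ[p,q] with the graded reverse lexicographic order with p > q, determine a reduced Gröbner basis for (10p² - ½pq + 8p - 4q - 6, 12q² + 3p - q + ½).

f_1 = 10p² - ½pq + 8p - 4q - 6, LT = p².
f_2 = 12q² + 3p - q + ½, LT = q².

The S-polynomials (S(f_1,f_2)) all reduce to 0 modulo the current basis, so we have a Gröbner basis.

G = {p² - 1/20pq + ⅘p - ⅖q - ⅗, q² + ¼p - 1/12q + 1/24}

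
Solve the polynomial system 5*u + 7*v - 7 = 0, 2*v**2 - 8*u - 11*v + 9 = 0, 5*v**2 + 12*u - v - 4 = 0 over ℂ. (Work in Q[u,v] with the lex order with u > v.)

{(0, 1)}

Compute a lex Gröbner basis by Buchberger's algorithm.
f_1 = 5*u + 7*v - 7, LT = u.
f_2 = -8*u + 2*v**2 - 11*v + 9, LT = u.
f_3 = 12*u + 5*v**2 - v - 4, LT = u.

S(f_1,f_2): lcm = u. S = 1/4*v**2 + 1/40*v - 11/40.
  reduce S modulo (f_1, f_2, f_3):
  remainder 1/4*v**2 + 1/40*v - 11/40 ≠ 0; add h_4 = 1/4*v**2 + 1/40*v - 11/40 to the basis.

S(f_1,f_3): lcm = u. S = -5/12*v**2 + 89/60*v - 16/15.
  reduce S modulo (f_1, f_2, f_3, h_4):
  remainder 61/40*v - 61/40 ≠ 0; add h_5 = 61/40*v - 61/40 to the basis.

The other S-polynomials (S(f_2,f_3), S(f_1,h_4), S(f_2,h_4), S(f_3,h_4), S(f_1,h_5), S(f_2,h_5), S(f_3,h_5), S(h_4,h_5)) all reduce to 0 modulo the current basis, so we have a Gröbner basis.
Inter-reduce: drop elements whose leading term is divisible by another's, tail-reduce, and make monic.
Reduced Gröbner basis: {u, v - 1}.

Elimination: the polynomial v - 1 lies in the elimination ideal for v, so v ∈ {1}. For each such v, the remaining basis elements (now univariate) give the rest of the solution.
  v = 1: the earlier basis element becomes u = 0, giving u = 0 — point (0, 1).
Zero-dimensionality of the ideal guarantees finitely many solutions over ℂ.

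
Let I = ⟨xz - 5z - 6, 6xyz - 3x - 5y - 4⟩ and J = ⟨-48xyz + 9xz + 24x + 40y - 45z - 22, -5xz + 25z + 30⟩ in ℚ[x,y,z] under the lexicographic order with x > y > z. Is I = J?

Equality of ideals is decidable: compute both reduced Gröbner bases (unique for the ordering) and check whether they agree.
Buchberger on the first generating set:
f_1 = xz - 5z - 6, LT = xz.
f_2 = 6xyz - 3x - 5y - 4, LT = xyz.

S(f_1,f_2): lcm = xyz. S = ½x - 5yz - 31/6y + ⅔.
  reduce S modulo (f_1, f_2):
  remainder ½x - 5yz - 31/6y + ⅔ ≠ 0; add g_3 = ½x - 5yz - 31/6y + ⅔ to the basis.

S(f_1,g_3): lcm = xz. S = 10yz² + 31/3yz - 19/3z - 6.
  reduce S modulo (f_1, f_2, g_3):
  remainder 10yz² + 31/3yz - 19/3z - 6 ≠ 0; add g_4 = 10yz² + 31/3yz - 19/3z - 6 to the basis.

The other S-polynomials (S(f_2,g_3), S(f_1,g_4), S(f_2,g_4), S(g_3,g_4)) all reduce to 0 modulo the current basis, so we have a Gröbner basis.
Inter-reduce: drop elements whose leading term is divisible by another's, tail-reduce, and make monic.
Reduced Gröbner basis: {x - 10yz - 31/3y + 4/3, yz² + 31/30yz - 19/30z - ⅗}.

Buchberger on the second generating set:
h_1 = -48xyz + 9xz + 24x + 40y - 45z - 22, LT = xyz.
h_2 = -5xz + 25z + 30, LT = xz.

S(h_1,h_2): lcm = xyz. S = -3/16xz - ½x + 5yz + 31/6y + 15/16z + 11/24.
  reduce S modulo (h_1, h_2):
  remainder -½x + 5yz + 31/6y - ⅔ ≠ 0; add k_3 = -½x + 5yz + 31/6y - ⅔ to the basis.

S(h_1,k_3): lcm = xyz. S = -3/16xz - ½x + 10y²z² + 31/3y²z - 4/3yz - ⅚y + 15/16z + 11/24.
  reduce S modulo (h_1, h_2, k_3):
  remainder 10y²z² + 31/3y²z - 19/3yz - 6y ≠ 0; add k_4 = 10y²z² + 31/3y²z - 19/3yz - 6y to the basis.

S(h_2,k_3): lcm = xz. S = 10yz² + 31/3yz - 19/3z - 6.
  reduce S modulo (h_1, h_2, k_3, k_4):
  remainder 10yz² + 31/3yz - 19/3z - 6 ≠ 0; add k_5 = 10yz² + 31/3yz - 19/3z - 6 to the basis.

The other S-polynomials (S(h_1,k_4), S(h_2,k_4), S(k_3,k_4), S(h_1,k_5), S(h_2,k_5), S(k_3,k_5), S(k_4,k_5)) all reduce to 0 modulo the current basis, so we have a Gröbner basis.
Inter-reduce: drop elements whose leading term is divisible by another's, tail-reduce, and make monic.
Reduced Gröbner basis: {x - 10yz - 31/3y + 4/3, yz² + 31/30yz - 19/30z - ⅗}.

These coincide, so the ideals are equal.

Yes, the ideals are equal.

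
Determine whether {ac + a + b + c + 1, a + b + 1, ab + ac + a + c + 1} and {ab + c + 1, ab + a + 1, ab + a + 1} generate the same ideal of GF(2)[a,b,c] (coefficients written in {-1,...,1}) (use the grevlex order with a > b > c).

Since reduced Gröbner bases are canonical representatives of ideals under a given ordering, it suffices to compute and compare them.
Buchberger on the first generating set:
f_1 = ac + a + b + c + 1, LT = ac.
f_2 = a + b + 1, LT = a.
f_3 = ab + ac + a + c + 1, LT = ab.

S(f_1,f_2): lcm = ac. S = bc + a + b + 1.
  reduce S modulo (f_1, f_2, f_3):
  remainder bc ≠ 0; add g_4 = bc to the basis.

S(f_2,f_3): lcm = ab. S = b^2 + ac + a + b + c + 1.
  reduce S modulo (f_1, f_2, f_3, g_4):
  remainder b^2 ≠ 0; add g_5 = b^2 to the basis.

The other S-polynomials (S(f_1,f_3), S(f_1,g_4), S(f_2,g_4), S(f_3,g_4), S(f_1,g_5), S(f_2,g_5), S(f_3,g_5), S(g_4,g_5)) all reduce to 0 modulo the current basis, so we have a Gröbner basis.
Inter-reduce: drop elements whose leading term is divisible by another's, tail-reduce, and make monic.
Reduced Gröbner basis: {b^2, bc, a + b + 1}.

Buchberger on the second generating set:
h_1 = ab + c + 1, LT = ab.
h_2 = ab + a + 1, LT = ab.
h_3 = ab + a + 1, LT = ab.

S(h_1,h_2): lcm = ab. S = a + c.
  reduce S modulo (h_1, h_2, h_3):
  remainder a + c ≠ 0; add k_4 = a + c to the basis.

S(h_1,k_4): lcm = ab. S = bc + c + 1.
  reduce S modulo (h_1, h_2, h_3, k_4):
  remainder bc + c + 1 ≠ 0; add k_5 = bc + c + 1 to the basis.

The other S-polynomials (S(h_1,h_3), S(h_2,h_3), S(h_2,k_4), S(h_3,k_4), S(h_1,k_5), S(h_2,k_5), S(h_3,k_5), S(k_4,k_5)) all reduce to 0 modulo the current basis, so we have a Gröbner basis.
Inter-reduce: drop elements whose leading term is divisible by another's, tail-reduce, and make monic.
Reduced Gröbner basis: {bc + c + 1, a + c}.

Since the reduced bases disagree, the two ideals are not the same.

No, the ideals differ.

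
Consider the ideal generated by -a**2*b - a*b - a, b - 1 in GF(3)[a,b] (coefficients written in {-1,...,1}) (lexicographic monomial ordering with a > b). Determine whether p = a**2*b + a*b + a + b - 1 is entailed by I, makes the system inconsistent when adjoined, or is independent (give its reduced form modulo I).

First compute the reduced Gröbner basis of I by Buchberger's algorithm.
f_1 = -a**2*b - a*b - a, LT = a**2*b.
f_2 = b - 1, LT = b.

S(f_1,f_2): lcm = a**2*b. S = a**2 + a*b + a.
  leading term a**2: no divisor's leading term divides it; move a**2 to the remainder.
  leading term a*b: subtract (a)·f_2 from a*b + a → -a
  leading term a: no divisor's leading term divides it; move -a to the remainder.
  remainder a**2 - a ≠ 0; add h_3 = a**2 - a to the basis.

The other S-polynomials (S(f_1,h_3), S(f_2,h_3)) all reduce to 0 modulo the current basis, so we have a Gröbner basis.
Inter-reduce: drop elements whose leading term is divisible by another's, tail-reduce, and make monic.
Reduced Gröbner basis: {a**2 - a, b - 1}.
Label its elements g_1 = a**2 - a, g_2 = b - 1.

Reduce p = a**2*b + a*b + a + b - 1 modulo G:
  leading term a**2*b: subtract (b)·g_1 from a**2*b + a*b + a + b - 1 → -a*b + a + b - 1
  leading term a*b: subtract (-a)·g_2 from -a*b + a + b - 1 → b - 1
  leading term b: subtract (1)·g_2 from b - 1 → 0
  normal form = 0.
Since the normal form is 0, p ∈ I.

a**2*b + a*b + a + b - 1 lies in I (it reduces to 0).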